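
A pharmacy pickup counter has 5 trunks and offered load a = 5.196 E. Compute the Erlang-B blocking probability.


B(c,a) = (a^c/c!) / Σ_{k=0}^{c} a^k/k!
a^5/5! = 31.561996
Σ terms (k=0..5): 1.00000 + 5.19600 + 13.49921 + 23.38063 + 30.37144 + 31.56200 = 105.009269
B = 31.561996/105.009269 = 0.300564

Final: 0.300564


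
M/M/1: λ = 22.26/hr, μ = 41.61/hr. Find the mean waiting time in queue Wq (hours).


ρ = 22.26/41.61 = 0.5350
Wq = ρ/(μ−λ) = 0.5350/(41.61 − 22.26) = 0.5350/19.35 = 0.02765 hr

Final: 0.02765 hr


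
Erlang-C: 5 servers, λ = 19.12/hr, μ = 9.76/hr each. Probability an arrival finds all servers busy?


a = λ/μ = 1.9590; ρ = a/5 = 0.3918
P₀ = 0.140057 (from M/M/c formula)
C(c,a) = [a^c/(c!(1−ρ))]·P₀ = [28.85296/(120·0.6082)]·0.140057
= 0.39533·0.140057 = 0.055370

Final: 0.055370


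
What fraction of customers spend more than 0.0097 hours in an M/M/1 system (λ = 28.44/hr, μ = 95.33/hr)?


W ~ Exponential(μ−λ) for M/M/1.
μ − λ = 95.33 − 28.44 = 66.8900
P(W > t) = e^{−(μ−λ)t} = e^{−0.6488} = 0.522655

Final: 0.522655


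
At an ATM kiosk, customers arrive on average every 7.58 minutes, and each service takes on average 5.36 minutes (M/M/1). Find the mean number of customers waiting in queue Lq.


λ = 60/7.58 = 7.9156 /hr
μ = 60/5.36 = 11.1940 /hr
ρ = λ/μ = 7.9156/11.1940 = 0.7071
Lq = ρ²/(1−ρ) = 0.5000/0.2929 = 1.7073

Final: 1.7073


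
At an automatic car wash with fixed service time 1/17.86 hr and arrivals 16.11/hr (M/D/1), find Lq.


ρ = 16.11/17.86 = 0.9020
M/D/1: Lq = ρ²/(2(1−ρ)) = 0.8136/(2·0.09798) = 4.15185

Final: 4.15185


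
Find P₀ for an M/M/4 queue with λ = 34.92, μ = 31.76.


a = λ/μ = 34.92/31.76 = 1.0995; ρ = a/c = 0.2749
Σ_{k=0}^{3} a^k/k! (terms k=0..3) = 1.00000 + 1.09950 + 0.60445 + 0.22153 = 2.92547
Tail: a^4/(4!(1−ρ)) = 1.46142/(24·0.7251) = 0.08398
P₀ = 1/(2.92547 + 0.08398) = 1/3.00945 = 0.332287

Final: 0.332287


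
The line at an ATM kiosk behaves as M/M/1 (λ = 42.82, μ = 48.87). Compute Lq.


ρ = 42.82/48.87 = 0.8762
Lq = ρ²/(1−ρ) = 0.7677/0.1238 = 6.2015

Final: 6.2015


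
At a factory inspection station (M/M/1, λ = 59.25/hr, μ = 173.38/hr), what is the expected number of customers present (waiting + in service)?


ρ = λ/μ = 59.25/173.38 = 0.3417
L = ρ/(1−ρ) = 0.3417/(1 − 0.3417) = 0.3417/0.6583 = 0.5191

Final: 0.5191


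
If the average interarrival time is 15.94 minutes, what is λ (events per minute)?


λ = 1/(interarrival time) in consistent units.
1 minute = 1 min, so λ = 1/15.94 = 0.06274 per minute

Final: 0.06274 /min


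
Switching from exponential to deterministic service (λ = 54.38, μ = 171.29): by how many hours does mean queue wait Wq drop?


ρ = 54.38/171.29 = 0.3175
Wq(M/M/1) = ρ/(μ−λ) = 0.3175/116.91 = 0.002716 hr
Wq(M/D/1) = ρ/(2(μ−λ)) = 0.001358 hr
Savings = 0.002716 − 0.001358 = 0.001358 hr

Final: 0.001358 hr


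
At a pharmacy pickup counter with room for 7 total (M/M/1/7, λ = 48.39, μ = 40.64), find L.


ρ = 48.39/40.64 = 1.1907
L = ρ[1 − (K+1)ρ^K + Kρ^(K+1)] / [(1−ρ)(1−ρ^(K+1))]
Numerator: 1.1907·(1 − 8·3.393231 + 7·4.040316) = 2.543767
Denominator: (-0.1907)·(-3.040316) = 0.579785
L = 2.543767/0.579785 = 4.3874

Final: 4.3874


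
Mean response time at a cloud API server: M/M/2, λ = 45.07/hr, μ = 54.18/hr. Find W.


a = 0.8319; ρ = 0.4159; P₀ = 0.412501
Lq = P₀·a^c·ρ/(c!(1−ρ)²) = 0.17401
Wq = Lq/λ = 0.17401/45.07 = 0.003861 hr
W = Wq + 1/μ = 0.003861 + 0.01846 = 0.02232 hr

Final: 0.02232 hr


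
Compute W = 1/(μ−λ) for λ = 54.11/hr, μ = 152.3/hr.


W = 1/(μ−λ) = 1/(152.3 − 54.11) = 1/98.19 = 0.01018 hr

Final: 0.01018 hr


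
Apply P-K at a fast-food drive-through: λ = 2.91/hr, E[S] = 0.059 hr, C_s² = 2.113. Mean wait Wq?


ρ = λ·E[S] = 2.91·0.059 = 0.1717
E[S²] = E[S]²(1+C_s²) = 0.059²·(1+2.113) = 0.010836
Wq = λ·E[S²]/(2(1−ρ)) = 2.91·0.010836/(2·0.8283) = 0.01904 hr

Final: 0.01904 hr


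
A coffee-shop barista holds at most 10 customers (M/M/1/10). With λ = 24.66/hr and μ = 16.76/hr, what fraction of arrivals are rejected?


ρ = λ/μ = 24.66/16.76 = 1.4714
P_K = (1−ρ)ρ^K/(1−ρ^(K+1)) = (-0.4714·47.554386)/(1 − 69.969640)
= -22.415254/-68.969640 = 0.325002

Final: 0.325002


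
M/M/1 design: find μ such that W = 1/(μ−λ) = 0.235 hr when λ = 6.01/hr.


W = 1/(μ−λ) ⇒ μ − λ = 1/W = 1/0.235 = 4.2553
μ = λ + 1/W = 6.01 + 4.2553 = 10.2653 per hr

Final: 10.2653 /hr


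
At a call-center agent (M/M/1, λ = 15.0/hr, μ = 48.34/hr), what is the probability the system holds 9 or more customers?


ρ = 15.0/48.34 = 0.3103
P(N ≥ n) = ρ^n = 0.3103^9 = 0.00002667

Final: 0.00002667


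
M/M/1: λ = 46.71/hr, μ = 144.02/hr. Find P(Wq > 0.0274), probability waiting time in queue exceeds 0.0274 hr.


ρ = 46.71/144.02 = 0.3243
P(Wq > t) = ρ·e^{−(μ−λ)t} = 0.3243·e^{−2.6663}
= 0.3243·0.069509 = 0.022544

Final: 0.022544


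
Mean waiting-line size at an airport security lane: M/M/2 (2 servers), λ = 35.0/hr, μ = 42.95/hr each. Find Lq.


a = λ/μ = 0.8149; ρ = a/2 = 0.4075
P₀ = 0.421009
Lq = P₀·a^c·ρ / (c!·(1−ρ)²) = 0.421009·0.66406·0.4075/(2·0.35111)
= 0.16222

Final: 0.16222


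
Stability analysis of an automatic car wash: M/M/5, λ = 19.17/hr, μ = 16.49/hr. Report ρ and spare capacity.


Total capacity cμ = 5·16.49 = 82.45/hr
ρ = λ/(cμ) = 19.17/82.45 = 0.2325
Stable ⇔ ρ < 1: YES
Spare capacity = cμ − λ = 82.45 − 19.17 = 63.28/hr

Final: ρ = 0.2325; stable; margin = 63.28/hr


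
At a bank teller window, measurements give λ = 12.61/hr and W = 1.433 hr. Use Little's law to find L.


L = λW = 12.61·1.433 = 18.0701

Final: 18.0701


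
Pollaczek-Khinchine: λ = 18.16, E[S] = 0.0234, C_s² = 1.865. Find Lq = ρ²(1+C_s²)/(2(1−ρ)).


ρ = λ·E[S] = 18.16·0.0234 = 0.4249
Lq = ρ²(1+C_s²)/(2(1−ρ)) = 0.1806·(1+1.865)/(2·0.5751)
= 0.1806·2.8650/1.1501 = 0.44983

Final: 0.44983


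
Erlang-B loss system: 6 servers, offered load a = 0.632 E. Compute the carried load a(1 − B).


B(6,0.632) = 0.00004704 (Erlang-B)
Carried load = a(1 − B) = 0.632·(1 − 0.00004704) = 0.632·0.999953 = 0.6320 E

Final: 0.6320 Erlangs


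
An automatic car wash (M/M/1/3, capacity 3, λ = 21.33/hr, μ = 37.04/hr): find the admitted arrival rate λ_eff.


ρ = 0.5759; P_K = (1−ρ)ρ^3/(1−ρ^4) = 0.091004
λ_eff = λ(1 − P_K) = 21.33·(1 − 0.091004) = 21.33·0.908996 = 19.3889 /hr

Final: 19.3889 /hr


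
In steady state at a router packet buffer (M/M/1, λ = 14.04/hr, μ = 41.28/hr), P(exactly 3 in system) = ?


ρ = 14.04/41.28 = 0.3401
P_n = (1−ρ)·ρ^n = (1 − 0.3401)·0.3401^3 = 0.6599·0.039344 = 0.025963

Final: 0.025963


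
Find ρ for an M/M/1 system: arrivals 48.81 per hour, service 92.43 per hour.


ρ = λ/μ = 48.81/92.43 = 0.5281

Final: 0.5281


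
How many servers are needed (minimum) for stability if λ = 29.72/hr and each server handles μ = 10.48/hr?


Stability requires cμ > λ ⇔ c > λ/μ.
λ/μ = 29.72/10.48 = 2.8359
Minimum integer c = ⌊2.8359⌋ + 1 = 3
Check: 3·10.48 = 31.44 > 29.72, while 2·10.48 = 20.96 ≤ 29.72

Final: 3 servers


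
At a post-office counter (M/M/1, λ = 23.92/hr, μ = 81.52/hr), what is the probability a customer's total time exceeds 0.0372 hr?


W ~ Exponential(μ−λ) for M/M/1.
μ − λ = 81.52 − 23.92 = 57.6000
P(W > t) = e^{−(μ−λ)t} = e^{−2.1427} = 0.117335

Final: 0.117335


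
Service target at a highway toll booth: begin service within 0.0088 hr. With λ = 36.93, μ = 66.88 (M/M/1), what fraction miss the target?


ρ = 36.93/66.88 = 0.5522
P(Wq > t) = ρ·e^{−(μ−λ)t} = 0.5522·e^{−0.2636}
= 0.5522·0.768312 = 0.424249

Final: 0.424249


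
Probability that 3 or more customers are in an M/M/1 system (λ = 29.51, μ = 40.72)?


ρ = 29.51/40.72 = 0.7247
P(N ≥ n) = ρ^n = 0.7247^3 = 0.380614

Final: 0.380614


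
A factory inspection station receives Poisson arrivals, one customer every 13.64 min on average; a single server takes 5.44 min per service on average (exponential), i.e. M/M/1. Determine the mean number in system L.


λ = 60/13.64 = 4.3988 /hr
μ = 60/5.44 = 11.0294 /hr
ρ = λ/μ = 4.3988/11.0294 = 0.3988
L = ρ/(1−ρ) = 0.3988/0.6012 = 0.6634

Final: 0.6634


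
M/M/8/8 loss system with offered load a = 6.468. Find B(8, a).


B(c,a) = (a^c/c!) / Σ_{k=0}^{c} a^k/k!
a^8/8! = 75.969552
Σ terms (k=0..8): 1.00000 + 6.46800 + 20.91751 + 45.09816 + 72.92372 + 94.33412 + 101.69218 + 93.96358 + 75.96955 = 512.366820
B = 75.969552/512.366820 = 0.148272

Final: 0.148272


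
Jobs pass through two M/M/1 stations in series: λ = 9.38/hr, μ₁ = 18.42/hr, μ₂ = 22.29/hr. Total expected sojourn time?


Each node sees arrival rate λ = 9.38/hr (tandem ⇒ throughput preserved).
W₁ = 1/(μ₁−λ) = 1/(18.42−9.38) = 0.11062 hr
W₂ = 1/(μ₂−λ) = 1/(22.29−9.38) = 0.07746 hr
W_total = W₁ + W₂ = 0.11062 + 0.07746 = 0.18808 hr

Final: 0.18808 hr


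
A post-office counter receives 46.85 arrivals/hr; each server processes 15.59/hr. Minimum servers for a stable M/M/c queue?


Stability requires cμ > λ ⇔ c > λ/μ.
λ/μ = 46.85/15.59 = 3.0051
Minimum integer c = ⌊3.0051⌋ + 1 = 4
Check: 4·15.59 = 62.36 > 46.85, while 3·15.59 = 46.77 ≤ 46.85

Final: 4 servers


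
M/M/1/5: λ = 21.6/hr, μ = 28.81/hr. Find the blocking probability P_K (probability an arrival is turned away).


ρ = λ/μ = 21.6/28.81 = 0.7497
P_K = (1−ρ)ρ^K/(1−ρ^(K+1)) = (0.2503·0.236893)/(1 − 0.177608)
= 0.059285/0.822392 = 0.072088

Final: 0.072088


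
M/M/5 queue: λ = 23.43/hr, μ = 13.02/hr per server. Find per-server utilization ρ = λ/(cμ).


ρ = λ/(cμ) = 23.43/(5·13.02) = 23.43/65.10 = 0.3599

Final: 0.3599


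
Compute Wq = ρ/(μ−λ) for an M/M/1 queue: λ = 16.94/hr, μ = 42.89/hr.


ρ = 16.94/42.89 = 0.3950
Wq = ρ/(μ−λ) = 0.3950/(42.89 − 16.94) = 0.3950/25.95 = 0.01522 hr

Final: 0.01522 hr


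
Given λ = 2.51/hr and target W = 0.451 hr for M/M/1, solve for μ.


W = 1/(μ−λ) ⇒ μ − λ = 1/W = 1/0.451 = 2.2173
μ = λ + 1/W = 2.51 + 2.2173 = 4.7273 per hr

Final: 4.7273 /hr


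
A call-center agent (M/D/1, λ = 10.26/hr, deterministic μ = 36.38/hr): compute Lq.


ρ = 10.26/36.38 = 0.2820
M/D/1: Lq = ρ²/(2(1−ρ)) = 0.07954/(2·0.7180) = 0.05539

Final: 0.05539


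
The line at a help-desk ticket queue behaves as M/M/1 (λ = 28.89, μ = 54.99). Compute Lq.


ρ = 28.89/54.99 = 0.5254
Lq = ρ²/(1−ρ) = 0.2760/0.4746 = 0.5815

Final: 0.5815


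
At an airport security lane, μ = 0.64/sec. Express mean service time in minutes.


Mean service time = 1/μ = 1/0.64 second = 1.56250 second
In minutes: 1.56250 × 0.0166667 = 0.02604 min

Final: 0.02604 min


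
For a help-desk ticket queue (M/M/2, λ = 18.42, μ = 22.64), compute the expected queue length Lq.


a = λ/μ = 0.8136; ρ = a/2 = 0.4068
P₀ = 0.421664
Lq = P₀·a^c·ρ / (c!·(1−ρ)²) = 0.421664·0.66195·0.4068/(2·0.35188)
= 0.16134

Final: 0.16134


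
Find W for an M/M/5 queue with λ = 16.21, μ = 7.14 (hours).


a = 2.2703; ρ = 0.4541; P₀ = 0.101777
Lq = P₀·a^c·ρ/(c!(1−ρ)²) = 0.07793
Wq = Lq/λ = 0.07793/16.21 = 0.004808 hr
W = Wq + 1/μ = 0.004808 + 0.14006 = 0.14486 hr

Final: 0.14486 hr


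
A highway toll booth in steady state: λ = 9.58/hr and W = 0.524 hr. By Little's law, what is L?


L = λW = 9.58·0.524 = 5.0199

Final: 5.0199


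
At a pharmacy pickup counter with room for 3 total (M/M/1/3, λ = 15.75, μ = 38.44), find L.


ρ = 15.75/38.44 = 0.4097
L = ρ[1 − (K+1)ρ^K + Kρ^(K+1)] / [(1−ρ)(1−ρ^(K+1))]
Numerator: 0.4097·(1 − 4·0.068785 + 3·0.028183) = 0.331639
Denominator: (0.5903)·(0.971817) = 0.573635
L = 0.331639/0.573635 = 0.5781

Final: 0.5781


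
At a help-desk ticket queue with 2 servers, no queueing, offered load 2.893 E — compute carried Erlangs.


B(2,2.893) = 0.518057 (Erlang-B)
Carried load = a(1 − B) = 2.893·(1 − 0.518057) = 2.893·0.481943 = 1.3943 E

Final: 1.3943 Erlangs


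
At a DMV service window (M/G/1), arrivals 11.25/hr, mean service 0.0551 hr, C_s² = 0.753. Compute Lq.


ρ = λ·E[S] = 11.25·0.0551 = 0.6199
Lq = ρ²(1+C_s²)/(2(1−ρ)) = 0.3842·(1+0.753)/(2·0.3801)
= 0.3842·1.7530/0.7602 = 0.88600

Final: 0.88600


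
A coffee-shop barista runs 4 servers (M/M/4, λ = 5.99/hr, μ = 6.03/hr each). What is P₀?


a = λ/μ = 5.99/6.03 = 0.9934; ρ = a/c = 0.2483
Σ_{k=0}^{3} a^k/k! (terms k=0..3) = 1.00000 + 0.99337 + 0.49339 + 0.16337 = 2.65013
Tail: a^4/(4!(1−ρ)) = 0.97373/(24·0.7517) = 0.05398
P₀ = 1/(2.65013 + 0.05398) = 1/2.70410 = 0.369808

Final: 0.369808


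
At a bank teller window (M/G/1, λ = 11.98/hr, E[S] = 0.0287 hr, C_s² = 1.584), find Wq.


ρ = λ·E[S] = 11.98·0.0287 = 0.3438
E[S²] = E[S]²(1+C_s²) = 0.0287²·(1+1.584) = 0.002128
Wq = λ·E[S²]/(2(1−ρ)) = 11.98·0.002128/(2·0.6562) = 0.01943 hr

Final: 0.01943 hr


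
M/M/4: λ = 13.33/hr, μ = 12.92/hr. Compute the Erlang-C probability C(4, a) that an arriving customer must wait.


a = λ/μ = 1.0317; ρ = a/4 = 0.2579
P₀ = 0.355791 (from M/M/c formula)
C(c,a) = [a^c/(c!(1−ρ))]·P₀ = [1.13311/(24·0.7421)]·0.355791
= 0.06362·0.355791 = 0.022637

Final: 0.022637


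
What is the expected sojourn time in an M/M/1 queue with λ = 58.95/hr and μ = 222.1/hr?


W = 1/(μ−λ) = 1/(222.1 − 58.95) = 1/163.15 = 0.006129 hr

Final: 0.006129 hr


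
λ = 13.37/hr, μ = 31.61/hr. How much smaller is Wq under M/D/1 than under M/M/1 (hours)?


ρ = 13.37/31.61 = 0.4230
Wq(M/M/1) = ρ/(μ−λ) = 0.4230/18.24 = 0.02319 hr
Wq(M/D/1) = ρ/(2(μ−λ)) = 0.01159 hr
Savings = 0.02319 − 0.01159 = 0.01159 hr

Final: 0.01159 hr


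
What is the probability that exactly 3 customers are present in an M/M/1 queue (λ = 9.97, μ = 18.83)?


ρ = 9.97/18.83 = 0.5295
P_n = (1−ρ)·ρ^n = (1 − 0.5295)·0.5295^3 = 0.4705·0.148434 = 0.069842

Final: 0.069842


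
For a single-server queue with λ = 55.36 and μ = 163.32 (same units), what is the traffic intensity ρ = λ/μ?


ρ = λ/μ = 55.36/163.32 = 0.3390

Final: 0.3390


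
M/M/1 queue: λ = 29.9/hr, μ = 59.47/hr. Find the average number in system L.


ρ = λ/μ = 29.9/59.47 = 0.5028
L = ρ/(1−ρ) = 0.5028/(1 − 0.5028) = 0.5028/0.4972 = 1.0112

Final: 1.0112


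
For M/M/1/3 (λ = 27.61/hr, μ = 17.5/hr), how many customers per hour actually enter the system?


ρ = 1.5777; P_K = (1−ρ)ρ^3/(1−ρ^4) = 0.436643
λ_eff = λ(1 − P_K) = 27.61·(1 − 0.436643) = 27.61·0.563357 = 15.5543 /hr

Final: 15.5543 /hr


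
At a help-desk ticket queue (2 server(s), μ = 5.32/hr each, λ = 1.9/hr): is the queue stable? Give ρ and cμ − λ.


Total capacity cμ = 2·5.32 = 10.64/hr
ρ = λ/(cμ) = 1.9/10.64 = 0.1786
Stable ⇔ ρ < 1: YES
Spare capacity = cμ − λ = 10.64 − 1.9 = 8.74/hr

Final: ρ = 0.1786; stable; margin = 8.74/hr


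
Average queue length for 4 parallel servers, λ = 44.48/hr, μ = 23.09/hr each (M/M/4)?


a = λ/μ = 1.9264; ρ = a/4 = 0.4816
P₀ = 0.141241
Lq = P₀·a^c·ρ / (c!·(1−ρ)²) = 0.141241·13.77093·0.4816/(24·0.26875)
= 0.14523

Final: 0.14523


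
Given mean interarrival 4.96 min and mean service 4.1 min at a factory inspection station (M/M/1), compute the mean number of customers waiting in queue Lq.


λ = 60/4.96 = 12.0968 /hr
μ = 60/4.1 = 14.6341 /hr
ρ = λ/μ = 12.0968/14.6341 = 0.8266
Lq = ρ²/(1−ρ) = 0.6833/0.1734 = 3.9408

Final: 3.9408


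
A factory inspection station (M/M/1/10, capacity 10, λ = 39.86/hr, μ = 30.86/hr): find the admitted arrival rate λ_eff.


ρ = 1.2916; P_K = (1−ρ)ρ^10/(1−ρ^11) = 0.240177
λ_eff = λ(1 − P_K) = 39.86·(1 − 0.240177) = 39.86·0.759823 = 30.2865 /hr

Final: 30.2865 /hr


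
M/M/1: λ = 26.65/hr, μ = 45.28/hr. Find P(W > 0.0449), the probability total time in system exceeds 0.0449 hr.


W ~ Exponential(μ−λ) for M/M/1.
μ − λ = 45.28 − 26.65 = 18.6300
P(W > t) = e^{−(μ−λ)t} = e^{−0.8365} = 0.433230

Final: 0.433230


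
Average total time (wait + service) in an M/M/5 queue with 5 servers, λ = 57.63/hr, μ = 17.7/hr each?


a = 3.2559; ρ = 0.6512; P₀ = 0.034802
Lq = P₀·a^c·ρ/(c!(1−ρ)²) = 0.56797
Wq = Lq/λ = 0.56797/57.63 = 0.009855 hr
W = Wq + 1/μ = 0.009855 + 0.05650 = 0.06635 hr

Final: 0.06635 hr


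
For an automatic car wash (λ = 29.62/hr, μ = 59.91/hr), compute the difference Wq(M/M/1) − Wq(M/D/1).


ρ = 29.62/59.91 = 0.4944
Wq(M/M/1) = ρ/(μ−λ) = 0.4944/30.29 = 0.01632 hr
Wq(M/D/1) = ρ/(2(μ−λ)) = 0.008161 hr
Savings = 0.01632 − 0.008161 = 0.008161 hr

Final: 0.008161 hr


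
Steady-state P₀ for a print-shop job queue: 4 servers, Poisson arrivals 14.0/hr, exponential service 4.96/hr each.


a = λ/μ = 14.0/4.96 = 2.8226; ρ = a/c = 0.7056
Σ_{k=0}^{3} a^k/k! (terms k=0..3) = 1.00000 + 2.82258 + 3.98348 + 3.74790 = 11.55396
Tail: a^4/(4!(1−ρ)) = 63.47248/(24·0.2944) = 8.98469
P₀ = 1/(11.55396 + 8.98469) = 1/20.53865 = 0.048689

Final: 0.048689


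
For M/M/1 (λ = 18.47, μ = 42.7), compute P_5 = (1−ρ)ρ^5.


ρ = 18.47/42.7 = 0.4326
P_n = (1−ρ)·ρ^n = (1 − 0.4326)·0.4326^5 = 0.5674·0.015142 = 0.008593

Final: 0.008593


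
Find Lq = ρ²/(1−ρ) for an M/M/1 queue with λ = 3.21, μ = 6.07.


ρ = 3.21/6.07 = 0.5288
Lq = ρ²/(1−ρ) = 0.2797/0.4712 = 0.5935

Final: 0.5935


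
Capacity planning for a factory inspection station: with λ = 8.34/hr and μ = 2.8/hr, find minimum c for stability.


Stability requires cμ > λ ⇔ c > λ/μ.
λ/μ = 8.34/2.8 = 2.9786
Minimum integer c = ⌊2.9786⌋ + 1 = 3
Check: 3·2.8 = 8.40 > 8.34, while 2·2.8 = 5.60 ≤ 8.34

Final: 3 servers


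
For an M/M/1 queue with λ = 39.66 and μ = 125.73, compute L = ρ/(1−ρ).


ρ = λ/μ = 39.66/125.73 = 0.3154
L = ρ/(1−ρ) = 0.3154/(1 − 0.3154) = 0.3154/0.6846 = 0.4608

Final: 0.4608


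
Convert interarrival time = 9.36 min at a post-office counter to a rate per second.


λ = 1/(interarrival time) in consistent units.
1 second = 0.0166667 min, so λ = 0.0166667/9.36 = 0.001781 per second

Final: 0.001781 /sec


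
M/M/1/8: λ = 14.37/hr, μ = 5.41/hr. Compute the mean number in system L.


ρ = 14.37/5.41 = 2.6562
L = ρ[1 − (K+1)ρ^K + Kρ^(K+1)] / [(1−ρ)(1−ρ^(K+1))]
Numerator: 2.6562·(1 − 9·2477.855774 + 8·6581.661270) = 80624.965316
Denominator: (-1.6562)·(-6580.661270) = 10898.840107
L = 80624.965316/10898.840107 = 7.3976

Final: 7.3976


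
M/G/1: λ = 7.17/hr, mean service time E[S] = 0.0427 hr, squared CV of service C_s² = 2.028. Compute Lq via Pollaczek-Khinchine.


ρ = λ·E[S] = 7.17·0.0427 = 0.3062
Lq = ρ²(1+C_s²)/(2(1−ρ)) = 0.09373·(1+2.028)/(2·0.6938)
= 0.09373·3.0280/1.3877 = 0.20453

Final: 0.20453


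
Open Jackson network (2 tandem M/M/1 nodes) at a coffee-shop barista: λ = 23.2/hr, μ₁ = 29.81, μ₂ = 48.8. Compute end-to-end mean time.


Each node sees arrival rate λ = 23.2/hr (tandem ⇒ throughput preserved).
W₁ = 1/(μ₁−λ) = 1/(29.81−23.2) = 0.15129 hr
W₂ = 1/(μ₂−λ) = 1/(48.8−23.2) = 0.03906 hr
W_total = W₁ + W₂ = 0.15129 + 0.03906 = 0.19035 hr

Final: 0.19035 hr


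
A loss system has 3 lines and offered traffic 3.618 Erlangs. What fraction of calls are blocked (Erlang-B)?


B(c,a) = (a^c/c!) / Σ_{k=0}^{c} a^k/k!
a^3/3! = 7.893224
Σ terms (k=0..3): 1.00000 + 3.61800 + 6.54496 + 7.89322 = 19.056186
B = 7.893224/19.056186 = 0.414208

Final: 0.414208


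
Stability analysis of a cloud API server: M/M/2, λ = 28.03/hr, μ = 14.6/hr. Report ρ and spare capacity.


Total capacity cμ = 2·14.6 = 29.20/hr
ρ = λ/(cμ) = 28.03/29.20 = 0.9599
Stable ⇔ ρ < 1: YES
Spare capacity = cμ − λ = 29.20 − 28.03 = 1.17/hr

Final: ρ = 0.9599; stable; margin = 1.17/hr


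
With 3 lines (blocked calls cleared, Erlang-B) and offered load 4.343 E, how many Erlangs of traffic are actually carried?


B(3,4.343) = 0.480280 (Erlang-B)
Carried load = a(1 − B) = 4.343·(1 − 0.480280) = 4.343·0.519720 = 2.2571 E

Final: 2.2571 Erlangs


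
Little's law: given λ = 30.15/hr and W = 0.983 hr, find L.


L = λW = 30.15·0.983 = 29.6374

Final: 29.6374


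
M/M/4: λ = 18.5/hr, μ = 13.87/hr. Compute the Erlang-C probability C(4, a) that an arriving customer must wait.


a = λ/μ = 1.3338; ρ = a/4 = 0.3335
P₀ = 0.262008 (from M/M/c formula)
C(c,a) = [a^c/(c!(1−ρ))]·P₀ = [3.16505/(24·0.6665)]·0.262008
= 0.19785·0.262008 = 0.051839

Final: 0.051839


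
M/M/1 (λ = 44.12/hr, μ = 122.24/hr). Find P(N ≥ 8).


ρ = 44.12/122.24 = 0.3609
P(N ≥ n) = ρ^n = 0.3609^8 = 0.0002880

Final: 0.0002880


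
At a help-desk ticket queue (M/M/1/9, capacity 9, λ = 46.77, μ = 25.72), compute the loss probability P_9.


ρ = λ/μ = 46.77/25.72 = 1.8184
P_K = (1−ρ)ρ^K/(1−ρ^(K+1)) = (-0.8184·217.404060)/(1 − 395.333900)
= -177.929839/-394.333900 = 0.451216

Final: 0.451216


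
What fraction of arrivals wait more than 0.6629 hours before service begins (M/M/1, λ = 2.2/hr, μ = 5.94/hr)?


ρ = 2.2/5.94 = 0.3704
P(Wq > t) = ρ·e^{−(μ−λ)t} = 0.3704·e^{−2.4792}
= 0.3704·0.083806 = 0.031039

Final: 0.031039


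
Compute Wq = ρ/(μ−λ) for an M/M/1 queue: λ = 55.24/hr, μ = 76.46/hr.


ρ = 55.24/76.46 = 0.7225
Wq = ρ/(μ−λ) = 0.7225/(76.46 − 55.24) = 0.7225/21.22 = 0.03405 hr

Final: 0.03405 hr


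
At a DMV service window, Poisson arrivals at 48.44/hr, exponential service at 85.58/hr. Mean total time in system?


W = 1/(μ−λ) = 1/(85.58 − 48.44) = 1/37.14 = 0.02693 hr

Final: 0.02693 hr


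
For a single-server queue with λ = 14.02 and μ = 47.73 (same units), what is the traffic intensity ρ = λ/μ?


ρ = λ/μ = 14.02/47.73 = 0.2937

Final: 0.2937


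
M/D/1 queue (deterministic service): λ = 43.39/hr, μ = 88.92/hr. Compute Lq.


ρ = 43.39/88.92 = 0.4880
M/D/1: Lq = ρ²/(2(1−ρ)) = 0.2381/(2·0.5120) = 0.23252

Final: 0.23252


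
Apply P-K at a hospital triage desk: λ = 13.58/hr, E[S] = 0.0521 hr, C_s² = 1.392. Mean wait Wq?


ρ = λ·E[S] = 13.58·0.0521 = 0.7075
E[S²] = E[S]²(1+C_s²) = 0.0521²·(1+1.392) = 0.006493
Wq = λ·E[S²]/(2(1−ρ)) = 13.58·0.006493/(2·0.2925) = 0.15073 hr

Final: 0.15073 hr


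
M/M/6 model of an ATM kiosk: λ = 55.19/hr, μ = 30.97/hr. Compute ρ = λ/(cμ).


ρ = λ/(cμ) = 55.19/(6·30.97) = 55.19/185.82 = 0.2970

Final: 0.2970


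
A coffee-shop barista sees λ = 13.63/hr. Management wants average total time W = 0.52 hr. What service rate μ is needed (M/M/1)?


W = 1/(μ−λ) ⇒ μ − λ = 1/W = 1/0.52 = 1.9231
μ = λ + 1/W = 13.63 + 1.9231 = 15.5531 per hr

Final: 15.5531 /hr


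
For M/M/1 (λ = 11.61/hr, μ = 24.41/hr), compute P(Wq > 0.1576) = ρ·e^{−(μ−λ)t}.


ρ = 11.61/24.41 = 0.4756
P(Wq > t) = ρ·e^{−(μ−λ)t} = 0.4756·e^{−2.0173}
= 0.4756·0.133017 = 0.063266

Final: 0.063266


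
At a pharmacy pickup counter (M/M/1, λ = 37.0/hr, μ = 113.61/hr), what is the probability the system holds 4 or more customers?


ρ = 37.0/113.61 = 0.3257
P(N ≥ n) = ρ^n = 0.3257^4 = 0.011250

Final: 0.011250


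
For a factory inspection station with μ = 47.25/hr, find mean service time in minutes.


Mean service time = 1/μ = 1/47.25 hour = 0.02116 hour
In minutes: 0.02116 × 60 = 1.2698 min

Final: 1.2698 min


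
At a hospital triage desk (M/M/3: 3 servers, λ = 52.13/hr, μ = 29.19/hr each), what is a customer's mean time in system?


a = 1.7859; ρ = 0.5953; P₀ = 0.148671
Lq = P₀·a^c·ρ/(c!(1−ρ)²) = 0.51297
Wq = Lq/λ = 0.51297/52.13 = 0.009840 hr
W = Wq + 1/μ = 0.009840 + 0.03426 = 0.04410 hr

Final: 0.04410 hr


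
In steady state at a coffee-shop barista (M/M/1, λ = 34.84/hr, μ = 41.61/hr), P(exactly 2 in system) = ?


ρ = 34.84/41.61 = 0.8373
P_n = (1−ρ)·ρ^n = (1 − 0.8373)·0.8373^2 = 0.1627·0.701069 = 0.114065

Final: 0.114065


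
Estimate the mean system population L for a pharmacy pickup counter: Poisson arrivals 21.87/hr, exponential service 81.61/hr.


ρ = λ/μ = 21.87/81.61 = 0.2680
L = ρ/(1−ρ) = 0.2680/(1 − 0.2680) = 0.2680/0.7320 = 0.3661

Final: 0.3661


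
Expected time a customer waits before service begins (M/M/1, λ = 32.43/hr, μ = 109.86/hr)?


ρ = 32.43/109.86 = 0.2952
Wq = ρ/(μ−λ) = 0.2952/(109.86 − 32.43) = 0.2952/77.43 = 0.003812 hr

Final: 0.003812 hr


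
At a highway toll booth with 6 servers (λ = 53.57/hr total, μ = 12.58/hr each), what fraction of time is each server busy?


ρ = λ/(cμ) = 53.57/(6·12.58) = 53.57/75.48 = 0.7097

Final: 0.7097


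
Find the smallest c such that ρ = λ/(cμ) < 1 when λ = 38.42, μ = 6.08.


Stability requires cμ > λ ⇔ c > λ/μ.
λ/μ = 38.42/6.08 = 6.3191
Minimum integer c = ⌊6.3191⌋ + 1 = 7
Check: 7·6.08 = 42.56 > 38.42, while 6·6.08 = 36.48 ≤ 38.42

Final: 7 servers


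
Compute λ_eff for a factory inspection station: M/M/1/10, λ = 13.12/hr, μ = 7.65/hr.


ρ = 1.7150; P_K = (1−ρ)ρ^10/(1−ρ^11) = 0.418028
λ_eff = λ(1 − P_K) = 13.12·(1 − 0.418028) = 13.12·0.581972 = 7.6355 /hr

Final: 7.6355 /hr


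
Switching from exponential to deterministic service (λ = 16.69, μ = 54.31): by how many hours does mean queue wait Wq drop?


ρ = 16.69/54.31 = 0.3073
Wq(M/M/1) = ρ/(μ−λ) = 0.3073/37.62 = 0.008169 hr
Wq(M/D/1) = ρ/(2(μ−λ)) = 0.004084 hr
Savings = 0.008169 − 0.004084 = 0.004084 hr

Final: 0.004084 hr


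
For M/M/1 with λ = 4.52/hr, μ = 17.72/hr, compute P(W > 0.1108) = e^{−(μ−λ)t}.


W ~ Exponential(μ−λ) for M/M/1.
μ − λ = 17.72 − 4.52 = 13.2000
P(W > t) = e^{−(μ−λ)t} = e^{−1.4626} = 0.231643

Final: 0.231643


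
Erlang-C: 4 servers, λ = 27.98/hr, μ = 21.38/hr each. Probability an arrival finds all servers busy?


a = λ/μ = 1.3087; ρ = a/4 = 0.3272
P₀ = 0.268798 (from M/M/c formula)
C(c,a) = [a^c/(c!(1−ρ))]·P₀ = [2.93332/(24·0.6728)]·0.268798
= 0.18165·0.268798 = 0.048828

Final: 0.048828


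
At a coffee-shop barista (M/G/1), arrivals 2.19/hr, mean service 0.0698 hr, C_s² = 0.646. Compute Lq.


ρ = λ·E[S] = 2.19·0.0698 = 0.1529
Lq = ρ²(1+C_s²)/(2(1−ρ)) = 0.02337·(1+0.646)/(2·0.8471)
= 0.02337·1.6460/1.6943 = 0.02270

Final: 0.02270


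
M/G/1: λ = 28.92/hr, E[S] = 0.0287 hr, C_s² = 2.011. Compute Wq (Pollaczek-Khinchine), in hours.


ρ = λ·E[S] = 28.92·0.0287 = 0.8300
E[S²] = E[S]²(1+C_s²) = 0.0287²·(1+2.011) = 0.002480
Wq = λ·E[S²]/(2(1−ρ)) = 28.92·0.002480/(2·0.1700) = 0.21096 hr

Final: 0.21096 hr


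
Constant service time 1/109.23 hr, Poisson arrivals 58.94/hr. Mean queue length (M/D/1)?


ρ = 58.94/109.23 = 0.5396
M/D/1: Lq = ρ²/(2(1−ρ)) = 0.2912/(2·0.4604) = 0.31620

Final: 0.31620


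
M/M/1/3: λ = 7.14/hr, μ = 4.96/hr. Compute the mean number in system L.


ρ = 7.14/4.96 = 1.4395
L = ρ[1 − (K+1)ρ^K + Kρ^(K+1)] / [(1−ρ)(1−ρ^(K+1))]
Numerator: 1.4395·(1 − 4·2.982975 + 3·4.294041) = 2.807376
Denominator: (-0.4395)·(-3.294041) = 1.447784
L = 2.807376/1.447784 = 1.9391

Final: 1.9391


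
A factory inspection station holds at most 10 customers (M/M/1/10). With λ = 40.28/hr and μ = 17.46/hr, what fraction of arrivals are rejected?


ρ = λ/μ = 40.28/17.46 = 2.3070
P_K = (1−ρ)ρ^K/(1−ρ^(K+1)) = (-1.3070·4270.239418)/(1 − 9851.388531)
= -5581.149113/-9850.388531 = 0.566592

Final: 0.566592


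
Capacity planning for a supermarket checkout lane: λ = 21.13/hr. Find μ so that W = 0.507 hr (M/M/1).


W = 1/(μ−λ) ⇒ μ − λ = 1/W = 1/0.507 = 1.9724
μ = λ + 1/W = 21.13 + 1.9724 = 23.1024 per hr

Final: 23.1024 /hr


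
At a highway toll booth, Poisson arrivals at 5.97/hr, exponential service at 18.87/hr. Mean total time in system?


W = 1/(μ−λ) = 1/(18.87 − 5.97) = 1/12.90 = 0.07752 hr

Final: 0.07752 hr


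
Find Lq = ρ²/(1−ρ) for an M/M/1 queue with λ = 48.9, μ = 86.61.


ρ = 48.9/86.61 = 0.5646
Lq = ρ²/(1−ρ) = 0.3188/0.4354 = 0.7321

Final: 0.7321


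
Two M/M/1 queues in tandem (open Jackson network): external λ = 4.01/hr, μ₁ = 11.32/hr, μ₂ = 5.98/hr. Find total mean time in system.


Each node sees arrival rate λ = 4.01/hr (tandem ⇒ throughput preserved).
W₁ = 1/(μ₁−λ) = 1/(11.32−4.01) = 0.13680 hr
W₂ = 1/(μ₂−λ) = 1/(5.98−4.01) = 0.50761 hr
W_total = W₁ + W₂ = 0.13680 + 0.50761 = 0.64441 hr

Final: 0.64441 hr


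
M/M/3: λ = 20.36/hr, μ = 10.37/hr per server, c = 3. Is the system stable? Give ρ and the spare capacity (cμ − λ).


Total capacity cμ = 3·10.37 = 31.11/hr
ρ = λ/(cμ) = 20.36/31.11 = 0.6545
Stable ⇔ ρ < 1: YES
Spare capacity = cμ − λ = 31.11 − 20.36 = 10.75/hr

Final: ρ = 0.6545; stable; margin = 10.75/hr


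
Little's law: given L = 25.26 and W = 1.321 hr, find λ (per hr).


λ = L/W = 25.26/1.321 = 19.1219 /hr

Final: 19.1219 /hr


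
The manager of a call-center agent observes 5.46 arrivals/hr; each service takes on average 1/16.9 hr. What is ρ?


ρ = λ/μ = 5.46/16.9 = 0.3231

Final: 0.3231


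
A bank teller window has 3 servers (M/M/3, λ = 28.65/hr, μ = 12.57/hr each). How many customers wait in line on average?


a = λ/μ = 2.2792; ρ = a/3 = 0.7597
P₀ = 0.070970
Lq = P₀·a^c·ρ / (c!·(1−ρ)²) = 0.070970·11.84045·0.7597/(6·0.05772)
= 1.84338

Final: 1.84338


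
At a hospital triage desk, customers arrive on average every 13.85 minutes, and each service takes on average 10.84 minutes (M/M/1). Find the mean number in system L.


λ = 60/13.85 = 4.3321 /hr
μ = 60/10.84 = 5.5351 /hr
ρ = λ/μ = 4.3321/5.5351 = 0.7827
L = ρ/(1−ρ) = 0.7827/0.2173 = 3.6013

Final: 3.6013


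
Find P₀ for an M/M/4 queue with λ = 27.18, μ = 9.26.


a = λ/μ = 27.18/9.26 = 2.9352; ρ = a/c = 0.7338
Σ_{k=0}^{3} a^k/k! (terms k=0..3) = 1.00000 + 2.93521 + 4.30771 + 4.21468 = 12.45760
Tail: a^4/(4!(1−ρ)) = 74.22562/(24·0.2662) = 11.61814
P₀ = 1/(12.45760 + 11.61814) = 1/24.07574 = 0.041536

Final: 0.041536


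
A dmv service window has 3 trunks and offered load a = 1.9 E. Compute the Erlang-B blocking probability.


B(c,a) = (a^c/c!) / Σ_{k=0}^{c} a^k/k!
a^3/3! = 1.143167
Σ terms (k=0..3): 1.00000 + 1.90000 + 1.80500 + 1.14317 = 5.848167
B = 1.143167/5.848167 = 0.195474

Final: 0.195474


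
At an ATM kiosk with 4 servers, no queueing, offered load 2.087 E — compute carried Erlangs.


B(4,2.087) = 0.104416 (Erlang-B)
Carried load = a(1 − B) = 2.087·(1 − 0.104416) = 2.087·0.895584 = 1.8691 E

Final: 1.8691 Erlangs


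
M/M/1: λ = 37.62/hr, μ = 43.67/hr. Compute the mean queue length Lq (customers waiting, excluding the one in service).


ρ = 37.62/43.67 = 0.8615
Lq = ρ²/(1−ρ) = 0.7421/0.1385 = 5.3567

Final: 5.3567


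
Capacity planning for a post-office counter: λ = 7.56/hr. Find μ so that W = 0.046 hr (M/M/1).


W = 1/(μ−λ) ⇒ μ − λ = 1/W = 1/0.046 = 21.7391
μ = λ + 1/W = 7.56 + 21.7391 = 29.2991 per hr

Final: 29.2991 /hr


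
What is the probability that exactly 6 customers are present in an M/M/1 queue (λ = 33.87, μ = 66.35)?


ρ = 33.87/66.35 = 0.5105
P_n = (1−ρ)·ρ^n = (1 − 0.5105)·0.5105^6 = 0.4895·0.017695 = 0.008662

Final: 0.008662


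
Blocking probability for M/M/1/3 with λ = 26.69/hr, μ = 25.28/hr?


ρ = λ/μ = 26.69/25.28 = 1.0558
P_K = (1−ρ)ρ^K/(1−ρ^(K+1)) = (-0.05578·1.176832)/(1 − 1.242470)
= -0.065638/-0.242470 = 0.270706

Final: 0.270706


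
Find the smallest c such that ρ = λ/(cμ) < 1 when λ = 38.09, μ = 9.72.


Stability requires cμ > λ ⇔ c > λ/μ.
λ/μ = 38.09/9.72 = 3.9187
Minimum integer c = ⌊3.9187⌋ + 1 = 4
Check: 4·9.72 = 38.88 > 38.09, while 3·9.72 = 29.16 ≤ 38.09

Final: 4 servers


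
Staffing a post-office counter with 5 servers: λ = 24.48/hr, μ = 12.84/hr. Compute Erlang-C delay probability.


a = λ/μ = 1.9065; ρ = a/5 = 0.3813
P₀ = 0.147736 (from M/M/c formula)
C(c,a) = [a^c/(c!(1−ρ))]·P₀ = [25.19022/(120·0.6187)]·0.147736
= 0.33929·0.147736 = 0.050126

Final: 0.050126


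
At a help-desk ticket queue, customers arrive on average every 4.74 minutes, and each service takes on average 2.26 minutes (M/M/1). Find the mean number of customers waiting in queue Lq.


λ = 60/4.74 = 12.6582 /hr
μ = 60/2.26 = 26.5487 /hr
ρ = λ/μ = 12.6582/26.5487 = 0.4768
Lq = ρ²/(1−ρ) = 0.2273/0.5232 = 0.4345

Final: 0.4345


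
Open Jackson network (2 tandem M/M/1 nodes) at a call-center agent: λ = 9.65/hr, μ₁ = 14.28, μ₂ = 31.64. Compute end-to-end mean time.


Each node sees arrival rate λ = 9.65/hr (tandem ⇒ throughput preserved).
W₁ = 1/(μ₁−λ) = 1/(14.28−9.65) = 0.21598 hr
W₂ = 1/(μ₂−λ) = 1/(31.64−9.65) = 0.04548 hr
W_total = W₁ + W₂ = 0.21598 + 0.04548 = 0.26146 hr

Final: 0.26146 hr


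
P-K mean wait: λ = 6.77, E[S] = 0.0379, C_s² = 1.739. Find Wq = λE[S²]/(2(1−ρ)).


ρ = λ·E[S] = 6.77·0.0379 = 0.2566
E[S²] = E[S]²(1+C_s²) = 0.0379²·(1+1.739) = 0.003934
Wq = λ·E[S²]/(2(1−ρ)) = 6.77·0.003934/(2·0.7434) = 0.01791 hr

Final: 0.01791 hr


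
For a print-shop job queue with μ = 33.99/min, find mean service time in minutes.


Mean service time = 1/μ = 1/33.99 minute = 0.02942 minute
In minutes: 0.02942 × 1 = 0.02942 min

Final: 0.02942 min


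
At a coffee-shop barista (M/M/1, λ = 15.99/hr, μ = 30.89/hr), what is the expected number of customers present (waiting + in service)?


ρ = λ/μ = 15.99/30.89 = 0.5176
L = ρ/(1−ρ) = 0.5176/(1 − 0.5176) = 0.5176/0.4824 = 1.0732

Final: 1.0732


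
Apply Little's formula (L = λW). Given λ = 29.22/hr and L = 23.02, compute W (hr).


W = L/λ = 23.02/29.22 = 0.7878 hr

Final: 0.7878 hr


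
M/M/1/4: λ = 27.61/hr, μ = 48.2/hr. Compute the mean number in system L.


ρ = 27.61/48.2 = 0.5728
L = ρ[1 − (K+1)ρ^K + Kρ^(K+1)] / [(1−ρ)(1−ρ^(K+1))]
Numerator: 0.5728·(1 − 5·0.107666 + 4·0.061673) = 0.405766
Denominator: (0.4272)·(0.938327) = 0.400833
L = 0.405766/0.400833 = 1.0123

Final: 1.0123


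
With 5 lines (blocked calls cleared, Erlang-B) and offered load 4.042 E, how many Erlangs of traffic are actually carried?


B(5,4.042) = 0.202818 (Erlang-B)
Carried load = a(1 − B) = 4.042·(1 − 0.202818) = 4.042·0.797182 = 3.2222 E

Final: 3.2222 Erlangs


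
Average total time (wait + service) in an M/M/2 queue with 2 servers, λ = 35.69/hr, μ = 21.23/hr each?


a = 1.6811; ρ = 0.8406; P₀ = 0.086628
Lq = P₀·a^c·ρ/(c!(1−ρ)²) = 4.04736
Wq = Lq/λ = 4.04736/35.69 = 0.11340 hr
W = Wq + 1/μ = 0.11340 + 0.04710 = 0.16051 hr

Final: 0.16051 hr


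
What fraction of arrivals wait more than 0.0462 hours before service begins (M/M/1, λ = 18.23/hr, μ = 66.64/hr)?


ρ = 18.23/66.64 = 0.2736
P(Wq > t) = ρ·e^{−(μ−λ)t} = 0.2736·e^{−2.2365}
= 0.2736·0.106827 = 0.029224

Final: 0.029224


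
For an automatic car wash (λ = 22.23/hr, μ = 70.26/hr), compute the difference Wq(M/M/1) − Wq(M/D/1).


ρ = 22.23/70.26 = 0.3164
Wq(M/M/1) = ρ/(μ−λ) = 0.3164/48.03 = 0.006587 hr
Wq(M/D/1) = ρ/(2(μ−λ)) = 0.003294 hr
Savings = 0.006587 − 0.003294 = 0.003294 hr

Final: 0.003294 hr


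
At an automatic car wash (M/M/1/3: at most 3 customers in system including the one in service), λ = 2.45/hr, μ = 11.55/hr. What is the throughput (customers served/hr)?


ρ = 0.2121; P_K = (1−ρ)ρ^3/(1−ρ^4) = 0.007535
λ_eff = λ(1 − P_K) = 2.45·(1 − 0.007535) = 2.45·0.992465 = 2.4315 /hr

Final: 2.4315 /hr


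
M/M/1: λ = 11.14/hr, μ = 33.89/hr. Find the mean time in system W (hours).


W = 1/(μ−λ) = 1/(33.89 − 11.14) = 1/22.75 = 0.04396 hr

Final: 0.04396 hr


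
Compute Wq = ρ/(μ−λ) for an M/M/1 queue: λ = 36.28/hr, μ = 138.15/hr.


ρ = 36.28/138.15 = 0.2626
Wq = ρ/(μ−λ) = 0.2626/(138.15 − 36.28) = 0.2626/101.87 = 0.002578 hr

Final: 0.002578 hr


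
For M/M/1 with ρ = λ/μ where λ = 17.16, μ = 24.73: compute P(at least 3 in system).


ρ = 17.16/24.73 = 0.6939
P(N ≥ n) = ρ^n = 0.6939^3 = 0.334102

Final: 0.334102


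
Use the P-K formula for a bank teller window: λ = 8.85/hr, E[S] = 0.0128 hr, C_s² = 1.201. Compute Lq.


ρ = λ·E[S] = 8.85·0.0128 = 0.1133
Lq = ρ²(1+C_s²)/(2(1−ρ)) = 0.01283·(1+1.201)/(2·0.8867)
= 0.01283·2.2010/1.7734 = 0.01593

Final: 0.01593


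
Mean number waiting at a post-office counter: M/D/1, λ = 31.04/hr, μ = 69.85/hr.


ρ = 31.04/69.85 = 0.4444
M/D/1: Lq = ρ²/(2(1−ρ)) = 0.1975/(2·0.5556) = 0.17771

Final: 0.17771


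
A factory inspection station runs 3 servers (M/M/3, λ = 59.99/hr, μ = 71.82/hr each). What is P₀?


a = λ/μ = 59.99/71.82 = 0.8353; ρ = a/c = 0.2784
Σ_{k=0}^{2} a^k/k! (terms k=0..2) = 1.00000 + 0.83528 + 0.34885 = 2.18413
Tail: a^3/(3!(1−ρ)) = 0.58277/(6·0.7216) = 0.13461
P₀ = 1/(2.18413 + 0.13461) = 1/2.31874 = 0.431269

Final: 0.431269


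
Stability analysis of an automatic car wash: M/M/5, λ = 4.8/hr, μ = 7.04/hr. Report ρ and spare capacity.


Total capacity cμ = 5·7.04 = 35.20/hr
ρ = λ/(cμ) = 4.8/35.20 = 0.1364
Stable ⇔ ρ < 1: YES
Spare capacity = cμ − λ = 35.20 − 4.8 = 30.40/hr

Final: ρ = 0.1364; stable; margin = 30.40/hr


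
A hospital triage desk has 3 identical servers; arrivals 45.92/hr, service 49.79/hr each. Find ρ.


ρ = λ/(cμ) = 45.92/(3·49.79) = 45.92/149.37 = 0.3074

Final: 0.3074


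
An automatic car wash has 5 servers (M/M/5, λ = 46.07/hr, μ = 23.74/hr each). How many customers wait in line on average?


a = λ/μ = 1.9406; ρ = a/5 = 0.3881
P₀ = 0.142706
Lq = P₀·a^c·ρ / (c!·(1−ρ)²) = 0.142706·27.52248·0.3881/(120·0.37440)
= 0.03393

Final: 0.03393


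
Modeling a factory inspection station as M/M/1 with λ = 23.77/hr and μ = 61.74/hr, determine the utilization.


ρ = λ/μ = 23.77/61.74 = 0.3850

Final: 0.3850


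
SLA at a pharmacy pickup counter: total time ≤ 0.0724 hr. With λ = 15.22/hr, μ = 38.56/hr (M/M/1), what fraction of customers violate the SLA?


W ~ Exponential(μ−λ) for M/M/1.
μ − λ = 38.56 − 15.22 = 23.3400
P(W > t) = e^{−(μ−λ)t} = e^{−1.6898} = 0.184553

Final: 0.184553


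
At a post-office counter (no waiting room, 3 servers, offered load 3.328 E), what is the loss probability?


B(c,a) = (a^c/c!) / Σ_{k=0}^{c} a^k/k!
a^3/3! = 6.143257
Σ terms (k=0..3): 1.00000 + 3.32800 + 5.53779 + 6.14326 = 16.009049
B = 6.143257/16.009049 = 0.383737

Final: 0.383737


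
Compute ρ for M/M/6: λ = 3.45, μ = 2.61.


ρ = λ/(cμ) = 3.45/(6·2.61) = 3.45/15.66 = 0.2203

Final: 0.2203


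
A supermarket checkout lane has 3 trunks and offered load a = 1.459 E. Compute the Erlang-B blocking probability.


B(c,a) = (a^c/c!) / Σ_{k=0}^{c} a^k/k!
a^3/3! = 0.517624
Σ terms (k=0..3): 1.00000 + 1.45900 + 1.06434 + 0.51762 = 4.040965
B = 0.517624/4.040965 = 0.128094

Final: 0.128094


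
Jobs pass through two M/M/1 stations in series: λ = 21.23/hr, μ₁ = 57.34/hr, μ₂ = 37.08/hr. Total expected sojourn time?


Each node sees arrival rate λ = 21.23/hr (tandem ⇒ throughput preserved).
W₁ = 1/(μ₁−λ) = 1/(57.34−21.23) = 0.02769 hr
W₂ = 1/(μ₂−λ) = 1/(37.08−21.23) = 0.06309 hr
W_total = W₁ + W₂ = 0.02769 + 0.06309 = 0.09078 hr

Final: 0.09078 hr
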